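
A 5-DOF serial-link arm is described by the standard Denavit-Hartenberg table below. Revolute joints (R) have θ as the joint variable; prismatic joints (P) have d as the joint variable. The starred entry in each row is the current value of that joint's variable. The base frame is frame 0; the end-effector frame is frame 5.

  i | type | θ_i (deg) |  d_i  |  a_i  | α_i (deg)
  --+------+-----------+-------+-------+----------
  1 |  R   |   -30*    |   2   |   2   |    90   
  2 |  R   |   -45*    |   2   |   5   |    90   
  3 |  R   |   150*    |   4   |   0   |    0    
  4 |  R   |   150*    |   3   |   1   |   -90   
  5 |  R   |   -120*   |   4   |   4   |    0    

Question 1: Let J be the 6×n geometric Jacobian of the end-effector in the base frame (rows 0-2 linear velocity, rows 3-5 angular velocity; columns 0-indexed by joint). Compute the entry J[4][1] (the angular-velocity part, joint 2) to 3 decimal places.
-0.866

axis z_1 = (-0.5000,-0.8660,0.0000); lever o_n−o_1 = (-3.9639,-3.3302,-13.0307)
cross product → J_v[:, 1] = (11.2849,-6.5154,-1.7678)
J_ω[:, 1] = z_1
entry J[4][1] = -0.8660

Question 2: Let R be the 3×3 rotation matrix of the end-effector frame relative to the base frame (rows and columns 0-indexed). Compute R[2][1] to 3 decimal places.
End-effector y-axis (col 1 of R) = (0.3340,0.6732,-0.6597)
R[2][1] = -0.6597

-0.660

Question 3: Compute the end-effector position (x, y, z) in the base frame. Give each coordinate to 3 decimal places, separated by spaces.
-2.232 -4.330 -11.031

after link 1: o_1 = (1.7321, -1.0000, 2.0000)
after link 2: o_2 = (3.7939, -4.4998, -1.5355)
after link 3: o_3 = (1.3444, -3.0856, -4.3640)
after link 4: o_4 = (0.2465, -1.4517, -6.8388)
after link 5: o_5 = (-2.2319, -4.3302, -11.0307)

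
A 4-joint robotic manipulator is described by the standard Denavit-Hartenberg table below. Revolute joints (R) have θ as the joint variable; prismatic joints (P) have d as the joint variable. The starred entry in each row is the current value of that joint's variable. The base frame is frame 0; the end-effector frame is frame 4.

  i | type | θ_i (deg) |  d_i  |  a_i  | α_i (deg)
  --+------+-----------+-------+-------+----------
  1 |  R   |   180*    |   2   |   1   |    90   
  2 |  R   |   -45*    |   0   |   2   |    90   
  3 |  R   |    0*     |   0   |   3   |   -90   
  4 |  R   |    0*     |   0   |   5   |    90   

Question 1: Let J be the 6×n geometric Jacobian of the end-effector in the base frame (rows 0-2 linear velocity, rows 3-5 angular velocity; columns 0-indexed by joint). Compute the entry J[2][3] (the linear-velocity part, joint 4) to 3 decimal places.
3.536

axis z_3 = (0.0000,1.0000,0.0000); lever o_n−o_3 = (-3.5355,0.0000,-3.5355)
cross product → J_v[:, 3] = (-3.5355,0.0000,3.5355)
J_ω[:, 3] = z_3
entry J[2][3] = 3.5355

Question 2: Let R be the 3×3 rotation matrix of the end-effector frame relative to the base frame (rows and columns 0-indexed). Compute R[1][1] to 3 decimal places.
End-effector y-axis (col 1 of R) = (0.0000,1.0000,0.0000)
R[1][1] = 1.0000

1.000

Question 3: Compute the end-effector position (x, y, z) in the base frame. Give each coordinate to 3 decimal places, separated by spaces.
after link 1: o_1 = (-1.0000, 0.0000, 2.0000)
after link 2: o_2 = (-2.4142, 0.0000, 0.5858)
after link 3: o_3 = (-4.5355, 0.0000, -1.5355)
after link 4: o_4 = (-8.0711, 0.0000, -5.0711)

-8.071 0.000 -5.071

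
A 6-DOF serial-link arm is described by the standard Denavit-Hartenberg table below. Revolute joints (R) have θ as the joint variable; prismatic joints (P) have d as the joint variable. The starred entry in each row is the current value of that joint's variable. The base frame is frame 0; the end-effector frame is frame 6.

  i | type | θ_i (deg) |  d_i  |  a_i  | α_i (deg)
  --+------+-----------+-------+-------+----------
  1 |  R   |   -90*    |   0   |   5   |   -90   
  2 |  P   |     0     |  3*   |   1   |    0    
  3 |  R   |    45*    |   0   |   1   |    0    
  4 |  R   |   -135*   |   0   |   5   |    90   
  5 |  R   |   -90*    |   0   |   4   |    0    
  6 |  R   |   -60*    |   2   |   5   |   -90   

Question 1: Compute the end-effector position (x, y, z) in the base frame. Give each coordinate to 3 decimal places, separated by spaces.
-3.500 -4.707 -0.037

after link 1: o_1 = (0.0000, -5.0000, 0.0000)
after link 2: o_2 = (3.0000, -6.0000, 0.0000)
after link 3: o_3 = (3.0000, -6.7071, -0.7071)
after link 4: o_4 = (3.0000, -6.7071, 4.2929)
after link 5: o_5 = (-1.0000, -6.7071, 4.2929)
after link 6: o_6 = (-3.5000, -4.7071, -0.0372)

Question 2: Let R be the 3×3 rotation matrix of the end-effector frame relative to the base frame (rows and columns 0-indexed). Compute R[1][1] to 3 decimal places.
End-effector y-axis (col 1 of R) = (-0.0000,-1.0000,0.0000)
R[1][1] = -1.0000

-1.000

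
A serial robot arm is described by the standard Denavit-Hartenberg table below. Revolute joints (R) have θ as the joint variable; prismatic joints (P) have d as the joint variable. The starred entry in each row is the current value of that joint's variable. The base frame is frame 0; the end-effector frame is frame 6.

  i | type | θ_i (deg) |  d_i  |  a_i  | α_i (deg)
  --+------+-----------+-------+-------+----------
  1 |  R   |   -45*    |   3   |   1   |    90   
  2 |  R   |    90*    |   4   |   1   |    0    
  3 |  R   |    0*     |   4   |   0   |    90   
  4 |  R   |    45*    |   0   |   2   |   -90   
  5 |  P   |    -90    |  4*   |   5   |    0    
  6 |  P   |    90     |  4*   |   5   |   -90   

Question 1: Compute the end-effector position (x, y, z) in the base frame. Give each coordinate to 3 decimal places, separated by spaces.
-8.914 -17.399 3.293

after link 1: o_1 = (0.7071, -0.7071, 3.0000)
after link 2: o_2 = (-2.1213, -3.5355, 4.0000)
after link 3: o_3 = (-4.9497, -6.3640, 4.0000)
after link 4: o_4 = (-5.9497, -7.3640, 5.4142)
after link 5: o_5 = (-4.4142, -12.8995, 2.5858)
after link 6: o_6 = (-8.9142, -17.3995, 3.2929)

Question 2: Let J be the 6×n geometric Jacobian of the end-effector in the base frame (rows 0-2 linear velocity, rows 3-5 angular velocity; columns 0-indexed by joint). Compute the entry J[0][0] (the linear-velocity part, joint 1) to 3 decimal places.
axis z_0 = ẑ; lever o_n−o_0 = (-8.9142,-17.3995,3.2929)
cross product → J_v[:, 0] = (17.3995,-8.9142,0.0000)
J_ω[:, 0] = z_0
entry J[0][0] = 17.3995

17.399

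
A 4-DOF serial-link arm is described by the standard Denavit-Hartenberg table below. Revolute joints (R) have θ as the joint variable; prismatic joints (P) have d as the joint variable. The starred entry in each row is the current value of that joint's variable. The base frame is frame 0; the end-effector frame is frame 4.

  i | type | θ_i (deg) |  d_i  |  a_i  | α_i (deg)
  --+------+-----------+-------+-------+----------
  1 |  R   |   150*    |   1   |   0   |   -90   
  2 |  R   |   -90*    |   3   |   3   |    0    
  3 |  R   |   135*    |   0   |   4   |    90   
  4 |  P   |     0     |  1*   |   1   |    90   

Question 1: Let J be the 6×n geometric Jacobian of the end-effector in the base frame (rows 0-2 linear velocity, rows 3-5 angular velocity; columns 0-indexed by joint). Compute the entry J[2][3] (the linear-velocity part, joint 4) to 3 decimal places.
0.707

prismatic axis z_3 = (-0.6124,0.3536,0.7071)
J_v[:, 3] = z_3; J_ω[:, 3] = (0,0,0)
entry J[2][3] = 0.7071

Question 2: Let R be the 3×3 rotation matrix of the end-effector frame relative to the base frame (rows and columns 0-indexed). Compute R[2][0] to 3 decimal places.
End-effector x-axis (col 0 of R) = (-0.6124,0.3536,-0.7071)
R[2][0] = -0.7071

-0.707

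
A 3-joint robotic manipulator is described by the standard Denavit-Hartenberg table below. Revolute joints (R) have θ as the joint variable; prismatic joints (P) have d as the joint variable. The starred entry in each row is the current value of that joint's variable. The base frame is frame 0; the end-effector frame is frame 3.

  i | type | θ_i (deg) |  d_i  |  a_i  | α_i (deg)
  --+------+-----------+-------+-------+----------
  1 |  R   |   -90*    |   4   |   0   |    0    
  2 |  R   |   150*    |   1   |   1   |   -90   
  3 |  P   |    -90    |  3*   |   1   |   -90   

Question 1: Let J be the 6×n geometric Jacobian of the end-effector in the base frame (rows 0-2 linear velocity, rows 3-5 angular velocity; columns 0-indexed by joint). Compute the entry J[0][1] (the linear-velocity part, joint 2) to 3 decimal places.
axis z_1 = (0.0000,0.0000,1.0000); lever o_n−o_1 = (-2.0981,2.3660,2.0000)
cross product → J_v[:, 1] = (-2.3660,-2.0981,0.0000)
J_ω[:, 1] = z_1
entry J[0][1] = -2.3660

-2.366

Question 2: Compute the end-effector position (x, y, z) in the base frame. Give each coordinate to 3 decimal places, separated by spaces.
-2.098 2.366 6.000

after link 1: o_1 = (0.0000, 0.0000, 4.0000)
after link 2: o_2 = (0.5000, 0.8660, 5.0000)
after link 3: o_3 = (-2.0981, 2.3660, 6.0000)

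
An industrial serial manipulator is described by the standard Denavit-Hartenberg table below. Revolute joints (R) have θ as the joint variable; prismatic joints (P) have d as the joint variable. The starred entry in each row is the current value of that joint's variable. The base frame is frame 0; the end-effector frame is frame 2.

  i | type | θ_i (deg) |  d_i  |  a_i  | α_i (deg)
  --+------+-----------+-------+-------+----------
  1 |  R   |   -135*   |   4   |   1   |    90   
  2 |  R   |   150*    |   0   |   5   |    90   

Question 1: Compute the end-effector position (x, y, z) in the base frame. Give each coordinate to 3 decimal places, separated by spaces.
after link 1: o_1 = (-0.7071, -0.7071, 4.0000)
after link 2: o_2 = (2.3548, 2.3548, 6.5000)

2.355 2.355 6.500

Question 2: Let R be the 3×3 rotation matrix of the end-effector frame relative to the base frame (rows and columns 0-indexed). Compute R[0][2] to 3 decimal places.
End-effector z-axis (col 2 of R) = (-0.3536,-0.3536,0.8660)
R[0][2] = -0.3536

-0.354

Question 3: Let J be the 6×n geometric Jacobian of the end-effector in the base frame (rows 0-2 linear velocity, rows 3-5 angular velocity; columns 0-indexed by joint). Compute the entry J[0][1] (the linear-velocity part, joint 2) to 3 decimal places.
1.768

axis z_1 = (-0.7071,0.7071,0.0000); lever o_n−o_1 = (3.0619,3.0619,2.5000)
cross product → J_v[:, 1] = (1.7678,1.7678,-4.3301)
J_ω[:, 1] = z_1
entry J[0][1] = 1.7678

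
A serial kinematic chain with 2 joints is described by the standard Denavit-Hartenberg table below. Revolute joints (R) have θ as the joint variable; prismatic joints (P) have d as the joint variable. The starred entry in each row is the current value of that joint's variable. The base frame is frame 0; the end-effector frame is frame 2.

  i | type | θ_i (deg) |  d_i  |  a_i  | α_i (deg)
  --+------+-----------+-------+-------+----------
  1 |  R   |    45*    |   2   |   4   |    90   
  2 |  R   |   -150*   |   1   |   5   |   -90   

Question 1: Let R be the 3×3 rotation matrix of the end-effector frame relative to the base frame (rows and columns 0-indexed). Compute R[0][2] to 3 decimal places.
0.354

End-effector z-axis (col 2 of R) = (0.3536,0.3536,-0.8660)
R[0][2] = 0.3536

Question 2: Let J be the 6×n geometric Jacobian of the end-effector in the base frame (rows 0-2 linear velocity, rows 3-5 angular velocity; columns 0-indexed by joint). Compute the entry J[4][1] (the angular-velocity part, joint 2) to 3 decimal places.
axis z_1 = (0.7071,-0.7071,0.0000); lever o_n−o_1 = (-2.3548,-3.7690,-2.5000)
cross product → J_v[:, 1] = (1.7678,1.7678,-4.3301)
J_ω[:, 1] = z_1
entry J[4][1] = -0.7071

-0.707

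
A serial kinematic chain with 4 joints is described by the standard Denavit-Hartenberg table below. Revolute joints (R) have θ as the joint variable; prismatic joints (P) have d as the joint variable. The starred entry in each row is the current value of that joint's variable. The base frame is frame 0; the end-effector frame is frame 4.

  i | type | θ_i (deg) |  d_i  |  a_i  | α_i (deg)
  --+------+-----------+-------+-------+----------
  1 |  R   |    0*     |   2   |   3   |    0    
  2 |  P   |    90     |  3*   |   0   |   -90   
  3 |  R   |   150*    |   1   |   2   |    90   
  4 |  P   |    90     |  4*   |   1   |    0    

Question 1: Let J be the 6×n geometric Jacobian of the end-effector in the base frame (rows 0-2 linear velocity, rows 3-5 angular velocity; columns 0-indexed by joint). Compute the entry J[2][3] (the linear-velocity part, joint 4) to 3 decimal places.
prismatic axis z_3 = (-0.0000,0.5000,-0.8660)
J_v[:, 3] = z_3; J_ω[:, 3] = (0,0,0)
entry J[2][3] = -0.8660

-0.866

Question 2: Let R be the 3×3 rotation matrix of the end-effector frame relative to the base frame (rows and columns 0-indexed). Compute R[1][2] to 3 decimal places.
0.500

End-effector z-axis (col 2 of R) = (-0.0000,0.5000,-0.8660)
R[1][2] = 0.5000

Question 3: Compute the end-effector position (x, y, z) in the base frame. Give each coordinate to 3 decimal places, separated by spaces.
after link 1: o_1 = (3.0000, 0.0000, 2.0000)
after link 2: o_2 = (3.0000, 0.0000, 5.0000)
after link 3: o_3 = (2.0000, -1.7321, 4.0000)
after link 4: o_4 = (1.0000, 0.2679, 0.5359)

1.000 0.268 0.536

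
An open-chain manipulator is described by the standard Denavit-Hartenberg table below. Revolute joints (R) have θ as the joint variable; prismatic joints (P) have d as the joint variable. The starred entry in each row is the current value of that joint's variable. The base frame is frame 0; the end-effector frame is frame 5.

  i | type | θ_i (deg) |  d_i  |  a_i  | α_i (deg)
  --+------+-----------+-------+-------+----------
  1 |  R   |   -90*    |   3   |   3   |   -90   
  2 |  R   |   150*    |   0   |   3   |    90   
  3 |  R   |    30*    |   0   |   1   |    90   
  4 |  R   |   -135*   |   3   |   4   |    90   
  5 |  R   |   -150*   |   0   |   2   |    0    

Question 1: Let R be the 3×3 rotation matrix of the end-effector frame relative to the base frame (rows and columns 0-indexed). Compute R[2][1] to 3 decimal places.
0.676

End-effector y-axis (col 1 of R) = (0.5732,-0.4634,0.6758)
R[2][1] = 0.6758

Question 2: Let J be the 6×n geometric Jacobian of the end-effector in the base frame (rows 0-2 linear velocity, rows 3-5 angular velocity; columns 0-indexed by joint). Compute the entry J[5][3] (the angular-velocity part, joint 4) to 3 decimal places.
-0.250

axis z_3 = (-0.8660,0.4330,-0.2500); lever o_n−o_3 = (-2.5339,0.4651,1.5832)
cross product → J_v[:, 3] = (0.8018,2.0046,0.6944)
J_ω[:, 3] = z_3
entry J[5][3] = -0.2500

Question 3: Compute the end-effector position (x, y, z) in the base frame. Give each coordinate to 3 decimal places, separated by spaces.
after link 1: o_1 = (0.0000, -3.0000, 3.0000)
after link 2: o_2 = (0.0000, -0.4019, 1.5000)
after link 3: o_3 = (0.5000, 0.3481, 1.0670)
after link 4: o_4 = (-3.5123, 0.9400, 3.9912)
after link 5: o_5 = (-2.0339, 0.8132, 2.6502)

-2.034 0.813 2.650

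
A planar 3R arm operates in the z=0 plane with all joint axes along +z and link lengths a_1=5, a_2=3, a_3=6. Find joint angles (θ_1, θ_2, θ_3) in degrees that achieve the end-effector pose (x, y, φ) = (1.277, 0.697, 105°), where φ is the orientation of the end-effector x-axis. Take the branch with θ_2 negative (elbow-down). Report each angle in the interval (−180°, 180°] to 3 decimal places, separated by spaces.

-30.006 -89.993 -135.001

wrist centre = target − a_3·(cos φ, sin φ) = (2.8299, -5.0986)
cos θ_2 = (34.0037−5²−3²)/(2·5·3) = 0.0001; θ_2 = -89.9930° (elbow-down)
β = atan2(-5.0986,2.8299) = -60.9679°; ψ = atan2(-3.0000,5.0004) = -30.9619°
θ_1 = β − ψ = -30.0060°
θ_3 = φ − θ_1 − θ_2 = -135.0011° (wrapped to (-180°,180°])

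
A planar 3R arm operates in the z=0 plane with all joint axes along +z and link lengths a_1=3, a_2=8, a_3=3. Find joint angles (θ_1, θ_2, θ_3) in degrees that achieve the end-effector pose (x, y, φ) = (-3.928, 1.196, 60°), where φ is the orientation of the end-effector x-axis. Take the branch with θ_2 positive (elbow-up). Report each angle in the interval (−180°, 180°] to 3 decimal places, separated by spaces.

wrist centre = target − a_3·(cos φ, sin φ) = (-5.4280, -1.4021)
cos θ_2 = (31.4290−3²−8²)/(2·3·8) = -0.8661; θ_2 = 150.0042° (elbow-up)
β = atan2(-1.4021,-5.4280) = -165.5168°; ψ = atan2(3.9995,-3.9285) = 134.4870°
θ_1 = β − ψ = -300.0038°
θ_3 = φ − θ_1 − θ_2 = -150.0004° (wrapped to (-180°,180°])

59.996 150.004 -150.000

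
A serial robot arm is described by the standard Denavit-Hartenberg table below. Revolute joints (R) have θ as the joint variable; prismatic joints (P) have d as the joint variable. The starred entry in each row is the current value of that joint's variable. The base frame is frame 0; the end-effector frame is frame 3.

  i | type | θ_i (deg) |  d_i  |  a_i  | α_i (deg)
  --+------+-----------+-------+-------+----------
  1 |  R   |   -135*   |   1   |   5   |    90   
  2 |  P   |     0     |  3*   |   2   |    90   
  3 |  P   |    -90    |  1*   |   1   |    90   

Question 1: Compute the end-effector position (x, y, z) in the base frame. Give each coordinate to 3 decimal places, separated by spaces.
-6.364 -3.536 0.000

after link 1: o_1 = (-3.5355, -3.5355, 1.0000)
after link 2: o_2 = (-7.0711, -2.8284, 1.0000)
after link 3: o_3 = (-6.3640, -3.5355, 0.0000)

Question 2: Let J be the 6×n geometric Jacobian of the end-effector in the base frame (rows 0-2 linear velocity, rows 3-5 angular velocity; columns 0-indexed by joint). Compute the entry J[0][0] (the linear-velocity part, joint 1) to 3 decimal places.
3.536

axis z_0 = ẑ; lever o_n−o_0 = (-6.3640,-3.5355,0.0000)
cross product → J_v[:, 0] = (3.5355,-6.3640,0.0000)
J_ω[:, 0] = z_0
entry J[0][0] = 3.5355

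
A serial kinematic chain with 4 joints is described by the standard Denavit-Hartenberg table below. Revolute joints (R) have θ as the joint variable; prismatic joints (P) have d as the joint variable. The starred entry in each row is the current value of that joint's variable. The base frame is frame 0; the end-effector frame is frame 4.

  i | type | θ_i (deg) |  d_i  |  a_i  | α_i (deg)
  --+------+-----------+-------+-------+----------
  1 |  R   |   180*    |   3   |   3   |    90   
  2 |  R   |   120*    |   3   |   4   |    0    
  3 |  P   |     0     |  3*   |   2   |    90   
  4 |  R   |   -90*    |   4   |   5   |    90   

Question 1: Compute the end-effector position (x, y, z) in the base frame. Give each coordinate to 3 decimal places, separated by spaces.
after link 1: o_1 = (-3.0000, 0.0000, 3.0000)
after link 2: o_2 = (-1.0000, 3.0000, 6.4641)
after link 3: o_3 = (-0.0000, 6.0000, 8.1962)
after link 4: o_4 = (-3.4641, 1.0000, 10.1962)

-3.464 1.000 10.196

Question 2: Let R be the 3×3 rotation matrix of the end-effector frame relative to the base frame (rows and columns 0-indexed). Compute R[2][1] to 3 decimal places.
0.500

End-effector y-axis (col 1 of R) = (-0.8660,0.0000,0.5000)
R[2][1] = 0.5000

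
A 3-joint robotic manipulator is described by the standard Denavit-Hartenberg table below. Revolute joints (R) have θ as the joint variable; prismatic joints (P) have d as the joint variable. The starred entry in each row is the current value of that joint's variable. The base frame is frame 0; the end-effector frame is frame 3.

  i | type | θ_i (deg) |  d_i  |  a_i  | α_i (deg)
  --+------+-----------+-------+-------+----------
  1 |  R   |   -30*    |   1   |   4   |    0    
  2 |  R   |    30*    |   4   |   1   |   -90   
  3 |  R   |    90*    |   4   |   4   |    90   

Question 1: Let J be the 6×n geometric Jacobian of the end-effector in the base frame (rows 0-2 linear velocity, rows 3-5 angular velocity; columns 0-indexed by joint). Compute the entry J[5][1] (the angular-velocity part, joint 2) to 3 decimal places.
axis z_1 = (0.0000,0.0000,1.0000); lever o_n−o_1 = (1.0000,4.0000,0.0000)
cross product → J_v[:, 1] = (-4.0000,1.0000,0.0000)
J_ω[:, 1] = z_1
entry J[5][1] = 1.0000

1.000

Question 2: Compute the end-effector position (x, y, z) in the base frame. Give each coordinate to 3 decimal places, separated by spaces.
after link 1: o_1 = (3.4641, -2.0000, 1.0000)
after link 2: o_2 = (4.4641, -2.0000, 5.0000)
after link 3: o_3 = (4.4641, 2.0000, 1.0000)

4.464 2.000 1.000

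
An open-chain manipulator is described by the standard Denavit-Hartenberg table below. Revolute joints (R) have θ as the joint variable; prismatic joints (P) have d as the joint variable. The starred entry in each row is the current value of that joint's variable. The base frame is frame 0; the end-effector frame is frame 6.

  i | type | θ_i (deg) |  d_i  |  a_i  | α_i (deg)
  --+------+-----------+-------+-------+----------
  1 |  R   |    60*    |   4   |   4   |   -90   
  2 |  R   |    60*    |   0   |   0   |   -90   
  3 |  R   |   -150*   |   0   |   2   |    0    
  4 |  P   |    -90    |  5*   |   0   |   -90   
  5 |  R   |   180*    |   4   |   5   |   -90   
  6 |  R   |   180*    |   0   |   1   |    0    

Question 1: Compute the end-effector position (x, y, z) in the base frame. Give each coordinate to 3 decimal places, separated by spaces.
-6.562 1.562 4.268

after link 1: o_1 = (2.0000, 3.4641, 4.0000)
after link 2: o_2 = (2.0000, 3.4641, 4.0000)
after link 3: o_3 = (0.7010, 3.2141, 5.5000)
after link 4: o_4 = (-1.4641, -0.5359, 3.0000)
after link 5: o_5 = (-7.1872, 2.2117, 3.8349)
after link 6: o_6 = (-6.5622, 1.5622, 4.2679)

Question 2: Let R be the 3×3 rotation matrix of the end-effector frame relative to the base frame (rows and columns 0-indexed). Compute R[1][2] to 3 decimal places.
-0.750

End-effector z-axis (col 2 of R) = (-0.4330,-0.7500,-0.5000)
R[1][2] = -0.7500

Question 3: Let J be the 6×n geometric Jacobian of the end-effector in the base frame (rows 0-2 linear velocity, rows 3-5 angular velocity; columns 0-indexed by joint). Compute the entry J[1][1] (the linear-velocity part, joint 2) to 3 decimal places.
0.232

axis z_1 = (-0.8660,0.5000,0.0000); lever o_n−o_1 = (-8.5622,-1.9019,0.2679)
cross product → J_v[:, 1] = (0.1340,0.2321,5.9282)
J_ω[:, 1] = z_1
entry J[1][1] = 0.2321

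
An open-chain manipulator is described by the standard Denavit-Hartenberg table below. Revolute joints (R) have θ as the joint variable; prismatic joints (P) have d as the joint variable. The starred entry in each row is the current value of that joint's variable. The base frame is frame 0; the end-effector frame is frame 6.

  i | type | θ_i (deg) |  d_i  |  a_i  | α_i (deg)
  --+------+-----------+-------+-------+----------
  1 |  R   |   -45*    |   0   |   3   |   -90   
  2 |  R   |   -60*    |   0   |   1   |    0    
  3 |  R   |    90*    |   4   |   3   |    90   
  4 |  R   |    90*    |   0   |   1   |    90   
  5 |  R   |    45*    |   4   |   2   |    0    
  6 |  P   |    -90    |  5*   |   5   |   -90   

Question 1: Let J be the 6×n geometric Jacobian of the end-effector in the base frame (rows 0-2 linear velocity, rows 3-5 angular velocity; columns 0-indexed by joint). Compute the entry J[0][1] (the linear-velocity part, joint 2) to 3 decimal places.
axis z_1 = (0.7071,0.7071,0.0000); lever o_n−o_1 = (13.9876,0.0835,-6.9711)
cross product → J_v[:, 1] = (-4.9293,4.9293,-9.8316)
J_ω[:, 1] = z_1
entry J[0][1] = -4.9293

-4.929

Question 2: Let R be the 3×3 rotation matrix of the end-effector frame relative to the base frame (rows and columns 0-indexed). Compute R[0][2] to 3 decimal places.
0.750

End-effector z-axis (col 2 of R) = (0.7500,0.2500,0.6124)
R[0][2] = 0.7500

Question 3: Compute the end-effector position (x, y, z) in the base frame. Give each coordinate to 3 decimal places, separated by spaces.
after link 1: o_1 = (2.1213, -2.1213, 0.0000)
after link 2: o_2 = (2.4749, -2.4749, 0.8660)
after link 3: o_3 = (7.1404, -1.4836, -0.6340)
after link 4: o_4 = (7.8475, -0.7765, -0.6340)
after link 5: o_5 = (11.7970, -2.7259, -1.4092)
after link 6: o_6 = (16.1089, -2.0378, -6.9711)

16.109 -2.038 -6.971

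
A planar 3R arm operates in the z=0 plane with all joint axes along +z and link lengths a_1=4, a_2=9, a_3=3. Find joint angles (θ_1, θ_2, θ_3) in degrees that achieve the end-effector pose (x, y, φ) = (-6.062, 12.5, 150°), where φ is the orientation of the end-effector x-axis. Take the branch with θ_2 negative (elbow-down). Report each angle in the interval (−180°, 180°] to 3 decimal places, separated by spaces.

wrist centre = target − a_3·(cos φ, sin φ) = (-3.4639, 11.0000)
cos θ_2 = (132.9988−4²−9²)/(2·4·9) = 0.5000; θ_2 = -60.0011° (elbow-down)
β = atan2(11.0000,-3.4639) = 107.4793°; ψ = atan2(-7.7943,8.4998) = -42.5207°
θ_1 = β − ψ = 150.0000°
θ_3 = φ − θ_1 − θ_2 = 60.0011° (wrapped to (-180°,180°])

150.000 -60.001 60.001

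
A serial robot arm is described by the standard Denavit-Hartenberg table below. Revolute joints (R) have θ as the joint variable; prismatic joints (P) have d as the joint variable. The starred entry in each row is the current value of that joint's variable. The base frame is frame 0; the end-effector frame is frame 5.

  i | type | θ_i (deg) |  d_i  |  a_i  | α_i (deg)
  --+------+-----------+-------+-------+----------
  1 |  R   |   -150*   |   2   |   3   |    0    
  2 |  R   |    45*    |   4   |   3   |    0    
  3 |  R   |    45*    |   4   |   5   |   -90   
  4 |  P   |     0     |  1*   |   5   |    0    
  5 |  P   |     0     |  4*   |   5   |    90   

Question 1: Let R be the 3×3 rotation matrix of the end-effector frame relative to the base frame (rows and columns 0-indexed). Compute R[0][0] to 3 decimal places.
End-effector x-axis (col 0 of R) = (0.5000,-0.8660,0.0000)
R[0][0] = 0.5000

0.500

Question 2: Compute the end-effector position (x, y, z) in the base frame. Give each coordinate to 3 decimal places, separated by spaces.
8.456 -14.888 10.000

after link 1: o_1 = (-2.5981, -1.5000, 2.0000)
after link 2: o_2 = (-3.3745, -4.3978, 6.0000)
after link 3: o_3 = (-0.8745, -8.7279, 10.0000)
after link 4: o_4 = (2.4915, -12.5580, 10.0000)
after link 5: o_5 = (8.4556, -14.8882, 10.0000)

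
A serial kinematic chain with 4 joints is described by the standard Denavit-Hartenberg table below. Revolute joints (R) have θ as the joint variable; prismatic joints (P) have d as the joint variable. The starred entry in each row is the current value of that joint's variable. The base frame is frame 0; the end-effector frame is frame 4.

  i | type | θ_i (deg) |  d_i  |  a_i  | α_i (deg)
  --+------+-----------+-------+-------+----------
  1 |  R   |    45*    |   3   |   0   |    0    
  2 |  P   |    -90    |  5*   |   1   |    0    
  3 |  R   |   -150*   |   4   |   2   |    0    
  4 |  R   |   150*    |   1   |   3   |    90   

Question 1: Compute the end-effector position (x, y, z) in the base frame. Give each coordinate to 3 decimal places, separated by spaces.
0.897 -2.311 13.000

after link 1: o_1 = (0.0000, 0.0000, 3.0000)
after link 2: o_2 = (0.7071, -0.7071, 8.0000)
after link 3: o_3 = (-1.2247, -0.1895, 12.0000)
after link 4: o_4 = (0.8966, -2.3108, 13.0000)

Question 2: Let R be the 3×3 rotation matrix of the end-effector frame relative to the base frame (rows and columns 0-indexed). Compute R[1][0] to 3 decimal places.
End-effector x-axis (col 0 of R) = (0.7071,-0.7071,0.0000)
R[1][0] = -0.7071

-0.707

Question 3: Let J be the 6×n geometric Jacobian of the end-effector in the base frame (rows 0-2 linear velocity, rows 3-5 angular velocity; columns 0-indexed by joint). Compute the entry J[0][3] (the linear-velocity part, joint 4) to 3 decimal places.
axis z_3 = (0.0000,0.0000,1.0000); lever o_n−o_3 = (2.1213,-2.1213,1.0000)
cross product → J_v[:, 3] = (2.1213,2.1213,-0.0000)
J_ω[:, 3] = z_3
entry J[0][3] = 2.1213

2.121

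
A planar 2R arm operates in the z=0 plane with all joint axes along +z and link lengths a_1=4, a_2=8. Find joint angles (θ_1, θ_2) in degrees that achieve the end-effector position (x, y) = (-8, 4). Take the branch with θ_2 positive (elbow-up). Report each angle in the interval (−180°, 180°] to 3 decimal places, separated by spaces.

90.000 90.000

cos θ_2 = (80.0000−4²−8²)/(2·4·8) = 0.0000; θ_2 = 90.0000° (elbow-up)
β = atan2(4.0000,-8.0000) = 153.4349°; ψ = atan2(8.0000,4.0000) = 63.4349°
θ_1 = β − ψ = 90.0000°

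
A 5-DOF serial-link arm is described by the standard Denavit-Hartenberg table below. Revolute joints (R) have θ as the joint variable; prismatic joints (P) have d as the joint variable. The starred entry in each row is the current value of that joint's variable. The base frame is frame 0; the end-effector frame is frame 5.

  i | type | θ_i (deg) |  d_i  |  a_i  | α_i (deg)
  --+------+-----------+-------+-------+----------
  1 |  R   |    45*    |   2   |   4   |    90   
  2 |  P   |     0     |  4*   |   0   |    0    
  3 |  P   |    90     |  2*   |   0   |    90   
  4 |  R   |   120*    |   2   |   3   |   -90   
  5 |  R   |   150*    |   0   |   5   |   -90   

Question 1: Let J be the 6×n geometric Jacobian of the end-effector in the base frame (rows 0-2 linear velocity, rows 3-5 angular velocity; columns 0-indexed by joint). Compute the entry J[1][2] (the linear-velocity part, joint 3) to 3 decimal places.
-0.707

prismatic axis z_2 = (0.7071,-0.7071,0.0000)
J_v[:, 2] = z_2; J_ω[:, 2] = (0,0,0)
entry J[1][2] = -0.7071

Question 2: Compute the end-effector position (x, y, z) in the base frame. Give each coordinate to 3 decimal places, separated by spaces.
after link 1: o_1 = (2.8284, 2.8284, 2.0000)
after link 2: o_2 = (5.6569, -0.0000, 2.0000)
after link 3: o_3 = (7.0711, -1.4142, 2.0000)
after link 4: o_4 = (10.3224, -1.8371, 0.5000)
after link 5: o_5 = (5.9030, -0.9532, 2.6651)

5.903 -0.953 2.665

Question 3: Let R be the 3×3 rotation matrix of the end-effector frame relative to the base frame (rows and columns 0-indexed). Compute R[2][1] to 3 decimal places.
0.866

End-effector y-axis (col 1 of R) = (0.3536,-0.3536,0.8660)
R[2][1] = 0.8660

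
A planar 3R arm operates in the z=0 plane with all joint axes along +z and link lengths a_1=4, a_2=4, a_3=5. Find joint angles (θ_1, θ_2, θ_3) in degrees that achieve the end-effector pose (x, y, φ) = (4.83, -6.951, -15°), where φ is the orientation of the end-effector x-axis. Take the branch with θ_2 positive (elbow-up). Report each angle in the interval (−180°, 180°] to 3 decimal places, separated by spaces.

-134.996 89.999 29.997

wrist centre = target − a_3·(cos φ, sin φ) = (0.0004, -5.6569)
cos θ_2 = (32.0006−4²−4²)/(2·4·4) = 0.0000; θ_2 = 89.9990° (elbow-up)
β = atan2(-5.6569,0.0004) = -89.9962°; ψ = atan2(4.0000,4.0001) = 44.9995°
θ_1 = β − ψ = -134.9957°
θ_3 = φ − θ_1 − θ_2 = 29.9968° (wrapped to (-180°,180°])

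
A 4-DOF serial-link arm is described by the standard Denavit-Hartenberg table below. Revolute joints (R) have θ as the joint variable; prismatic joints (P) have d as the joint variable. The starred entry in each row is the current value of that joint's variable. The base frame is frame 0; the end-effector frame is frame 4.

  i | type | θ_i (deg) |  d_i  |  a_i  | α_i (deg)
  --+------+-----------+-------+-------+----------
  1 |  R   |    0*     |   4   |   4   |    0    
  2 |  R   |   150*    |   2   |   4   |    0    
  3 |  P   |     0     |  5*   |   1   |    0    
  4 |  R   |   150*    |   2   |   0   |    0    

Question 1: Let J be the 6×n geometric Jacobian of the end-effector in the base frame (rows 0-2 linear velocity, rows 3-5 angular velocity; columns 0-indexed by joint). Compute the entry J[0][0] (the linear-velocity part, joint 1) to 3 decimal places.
-2.500

axis z_0 = ẑ; lever o_n−o_0 = (-0.3301,2.5000,13.0000)
cross product → J_v[:, 0] = (-2.5000,-0.3301,0.0000)
J_ω[:, 0] = z_0
entry J[0][0] = -2.5000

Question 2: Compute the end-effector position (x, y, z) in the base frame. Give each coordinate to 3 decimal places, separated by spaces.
-0.330 2.500 13.000

after link 1: o_1 = (4.0000, 0.0000, 4.0000)
after link 2: o_2 = (0.5359, 2.0000, 6.0000)
after link 3: o_3 = (-0.3301, 2.5000, 11.0000)
after link 4: o_4 = (-0.3301, 2.5000, 13.0000)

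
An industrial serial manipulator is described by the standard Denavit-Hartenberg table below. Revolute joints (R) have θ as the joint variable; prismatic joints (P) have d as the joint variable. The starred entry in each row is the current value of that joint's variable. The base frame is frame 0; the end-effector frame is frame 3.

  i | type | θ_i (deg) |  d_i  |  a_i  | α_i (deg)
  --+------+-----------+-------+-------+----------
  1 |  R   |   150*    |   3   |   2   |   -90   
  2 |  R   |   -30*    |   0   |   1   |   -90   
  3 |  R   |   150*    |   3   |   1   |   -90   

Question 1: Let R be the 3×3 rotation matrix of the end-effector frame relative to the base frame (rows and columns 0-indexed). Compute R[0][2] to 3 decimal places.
End-effector z-axis (col 2 of R) = (-0.0580,-0.9665,-0.2500)
R[0][2] = -0.0580

-0.058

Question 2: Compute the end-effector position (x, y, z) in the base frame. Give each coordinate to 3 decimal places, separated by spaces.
-2.882 2.241 0.469

after link 1: o_1 = (-1.7321, 1.0000, 3.0000)
after link 2: o_2 = (-2.4821, 1.4330, 3.5000)
after link 3: o_3 = (-2.8816, 2.2410, 0.4689)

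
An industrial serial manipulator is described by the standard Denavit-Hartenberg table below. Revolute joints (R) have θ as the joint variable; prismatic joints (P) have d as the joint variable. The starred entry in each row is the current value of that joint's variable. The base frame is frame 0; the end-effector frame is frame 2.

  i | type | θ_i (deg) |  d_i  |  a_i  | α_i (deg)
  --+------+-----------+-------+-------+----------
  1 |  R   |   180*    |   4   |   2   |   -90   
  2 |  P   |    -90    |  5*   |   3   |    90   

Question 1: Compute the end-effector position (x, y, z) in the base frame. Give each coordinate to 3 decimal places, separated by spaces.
after link 1: o_1 = (-2.0000, 0.0000, 4.0000)
after link 2: o_2 = (-2.0000, -5.0000, 7.0000)

-2.000 -5.000 7.000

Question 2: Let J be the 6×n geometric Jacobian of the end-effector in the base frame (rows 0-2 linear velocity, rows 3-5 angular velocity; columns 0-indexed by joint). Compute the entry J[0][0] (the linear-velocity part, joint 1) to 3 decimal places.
axis z_0 = ẑ; lever o_n−o_0 = (-2.0000,-5.0000,7.0000)
cross product → J_v[:, 0] = (5.0000,-2.0000,0.0000)
J_ω[:, 0] = z_0
entry J[0][0] = 5.0000

5.000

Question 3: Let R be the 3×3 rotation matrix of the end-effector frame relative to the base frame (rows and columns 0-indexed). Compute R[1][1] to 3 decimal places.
End-effector y-axis (col 1 of R) = (-0.0000,-1.0000,0.0000)
R[1][1] = -1.0000

-1.000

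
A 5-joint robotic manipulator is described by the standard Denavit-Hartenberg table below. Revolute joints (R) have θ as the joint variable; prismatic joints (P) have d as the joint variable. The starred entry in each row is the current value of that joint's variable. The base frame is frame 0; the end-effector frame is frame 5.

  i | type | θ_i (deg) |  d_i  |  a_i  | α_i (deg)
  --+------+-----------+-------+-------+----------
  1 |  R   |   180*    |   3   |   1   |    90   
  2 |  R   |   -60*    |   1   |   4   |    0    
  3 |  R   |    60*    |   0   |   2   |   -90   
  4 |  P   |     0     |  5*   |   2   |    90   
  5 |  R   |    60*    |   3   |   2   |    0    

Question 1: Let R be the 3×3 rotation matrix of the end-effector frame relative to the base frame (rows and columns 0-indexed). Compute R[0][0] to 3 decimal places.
-0.500

End-effector x-axis (col 0 of R) = (-0.5000,0.0000,0.8660)
R[0][0] = -0.5000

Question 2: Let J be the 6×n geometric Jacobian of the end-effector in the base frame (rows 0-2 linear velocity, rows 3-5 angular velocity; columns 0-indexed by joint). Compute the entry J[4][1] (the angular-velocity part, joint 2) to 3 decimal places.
1.000

axis z_1 = (0.0000,1.0000,0.0000); lever o_n−o_1 = (-7.0000,4.0000,3.2679)
cross product → J_v[:, 1] = (3.2679,-0.0000,7.0000)
J_ω[:, 1] = z_1
entry J[4][1] = 1.0000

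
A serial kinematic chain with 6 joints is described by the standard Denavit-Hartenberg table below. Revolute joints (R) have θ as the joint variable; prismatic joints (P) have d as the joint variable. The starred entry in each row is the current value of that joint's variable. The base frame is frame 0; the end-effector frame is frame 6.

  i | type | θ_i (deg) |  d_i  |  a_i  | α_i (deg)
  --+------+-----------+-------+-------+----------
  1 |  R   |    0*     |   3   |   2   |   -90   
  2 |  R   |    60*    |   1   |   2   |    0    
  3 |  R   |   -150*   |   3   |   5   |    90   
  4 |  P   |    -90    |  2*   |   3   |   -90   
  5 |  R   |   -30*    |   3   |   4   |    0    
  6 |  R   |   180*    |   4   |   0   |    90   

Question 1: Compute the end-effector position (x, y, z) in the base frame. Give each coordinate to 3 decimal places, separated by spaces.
-1.000 -2.464 13.268

after link 1: o_1 = (2.0000, 0.0000, 3.0000)
after link 2: o_2 = (3.0000, 1.0000, 1.2679)
after link 3: o_3 = (3.0000, 4.0000, 6.2679)
after link 4: o_4 = (1.0000, 1.0000, 6.2679)
after link 5: o_5 = (-1.0000, -2.4641, 9.2679)
after link 6: o_6 = (-1.0000, -2.4641, 13.2679)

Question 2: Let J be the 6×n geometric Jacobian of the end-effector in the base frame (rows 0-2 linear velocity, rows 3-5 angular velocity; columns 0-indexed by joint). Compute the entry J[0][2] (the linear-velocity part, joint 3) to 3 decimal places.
axis z_2 = (0.0000,1.0000,0.0000); lever o_n−o_2 = (-4.0000,-3.4641,12.0000)
cross product → J_v[:, 2] = (12.0000,-0.0000,4.0000)
J_ω[:, 2] = z_2
entry J[0][2] = 12.0000

12.000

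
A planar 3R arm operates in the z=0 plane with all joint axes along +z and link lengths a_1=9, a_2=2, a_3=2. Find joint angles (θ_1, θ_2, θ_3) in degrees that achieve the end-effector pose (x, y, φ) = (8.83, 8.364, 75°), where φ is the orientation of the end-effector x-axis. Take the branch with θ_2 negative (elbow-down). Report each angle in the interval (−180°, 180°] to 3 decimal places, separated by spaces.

wrist centre = target − a_3·(cos φ, sin φ) = (8.3124, 6.4321)
cos θ_2 = (110.4679−9²−2²)/(2·9·2) = 0.7074; θ_2 = -44.9729° (elbow-down)
β = atan2(6.4321,8.3124) = 37.7329°; ψ = atan2(-1.4135,10.4149) = -7.7292°
θ_1 = β − ψ = 45.4620°
θ_3 = φ − θ_1 − θ_2 = 74.5108° (wrapped to (-180°,180°])

45.462 -44.973 74.511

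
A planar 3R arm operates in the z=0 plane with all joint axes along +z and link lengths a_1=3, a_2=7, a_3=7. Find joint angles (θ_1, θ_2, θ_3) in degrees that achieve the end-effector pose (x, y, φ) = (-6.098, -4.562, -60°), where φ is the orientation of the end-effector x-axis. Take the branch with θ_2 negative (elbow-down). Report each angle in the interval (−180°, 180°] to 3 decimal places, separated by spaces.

-167.764 -30.003 137.767

wrist centre = target − a_3·(cos φ, sin φ) = (-9.5980, 1.5002)
cos θ_2 = (94.3721−3²−7²)/(2·3·7) = 0.8660; θ_2 = -30.0025° (elbow-down)
β = atan2(1.5002,-9.5980) = 171.1165°; ψ = atan2(-3.5003,9.0620) = -21.1194°
θ_1 = β − ψ = 192.2359°
θ_3 = φ − θ_1 − θ_2 = 137.7667° (wrapped to (-180°,180°])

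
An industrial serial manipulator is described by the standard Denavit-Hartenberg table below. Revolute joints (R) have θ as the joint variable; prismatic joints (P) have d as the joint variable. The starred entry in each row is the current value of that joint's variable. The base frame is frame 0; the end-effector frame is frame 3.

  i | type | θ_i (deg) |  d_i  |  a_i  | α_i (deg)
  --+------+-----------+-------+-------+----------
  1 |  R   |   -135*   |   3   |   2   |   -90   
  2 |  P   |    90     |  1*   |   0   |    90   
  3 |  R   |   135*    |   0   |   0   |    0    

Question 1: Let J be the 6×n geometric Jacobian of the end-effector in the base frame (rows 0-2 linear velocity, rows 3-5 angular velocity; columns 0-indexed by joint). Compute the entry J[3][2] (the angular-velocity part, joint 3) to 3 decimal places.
-0.707

axis z_2 = (-0.7071,-0.7071,0.0000); lever o_n−o_2 = (0.0000,0.0000,0.0000)
cross product → J_v[:, 2] = (-0.0000,0.0000,0.0000)
J_ω[:, 2] = z_2
entry J[3][2] = -0.7071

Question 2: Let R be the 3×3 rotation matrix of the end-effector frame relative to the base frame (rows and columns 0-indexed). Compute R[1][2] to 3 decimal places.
End-effector z-axis (col 2 of R) = (-0.7071,-0.7071,0.0000)
R[1][2] = -0.7071

-0.707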